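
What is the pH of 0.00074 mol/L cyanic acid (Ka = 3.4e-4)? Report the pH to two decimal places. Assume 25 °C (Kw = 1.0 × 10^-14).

HOCN ⇌ OCN- + H+
From the ICE table, Ka = x²/(0.00074 − x) = 3.4 × 10^-4.
Here C₀/Ka ≈ 2.18, so the small-x approximation fails. Use the quadratic:
x = (−Ka + √(Ka² + 4·Ka·C₀))/2 = 3.60 × 10^-4 M
pH = −log(3.60 × 10^-4) = 3.44

pH = 3.44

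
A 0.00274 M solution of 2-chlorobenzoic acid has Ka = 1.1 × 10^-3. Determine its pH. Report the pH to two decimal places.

ClC6H4COOH ⇌ ClC6H4COO- + H+
From the ICE table, Ka = [H+]²/(0.00274 − [H+]) = 1.1 × 10^-3.
The 5% rule fails; solving [H+]² + Ka·[H+] − Ka·C₀ = 0 exactly:
[H+] = (−Ka + √(Ka² + 4·Ka·C₀))/2 = 1.27 × 10^-3 M
pH = −log(1.27 × 10^-3) = 2.90

pH = 2.90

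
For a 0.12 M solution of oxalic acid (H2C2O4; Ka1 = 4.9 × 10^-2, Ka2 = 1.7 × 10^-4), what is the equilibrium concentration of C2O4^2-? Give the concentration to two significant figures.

1.7 × 10^-4 M

First ionization gives [H+] ≈ [HC2O4-] = 5.60 × 10^-2 M.
Second step: Ka2 = [H+][C2O4^2-]/[HC2O4-] ≈ [C2O4^2-] (since [H+] ≈ [HC2O4-]).
So [C2O4^2-] ≈ Ka2.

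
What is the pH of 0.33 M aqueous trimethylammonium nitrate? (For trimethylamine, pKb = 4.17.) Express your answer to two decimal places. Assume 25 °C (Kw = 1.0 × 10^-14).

pH = 5.16

(CH3)3NH+ is the conjugate acid of the weak base (CH3)3N.
Kb = 10^(−4.17) = 6.76 × 10^-5
Ka = Kw/Kb = 1.0×10^-14 / 6.76 × 10^-5 = 1.48 × 10^-10
Let x = [H+] at equilibrium. Ka = x²/(0.33 − x).
Assume x ≪ 0.33: x ≈ √(1.48 × 10^-10 × 0.33) = 6.99 × 10^-6 M
Check: 0.0021% ionized — well under 5%, approximation valid.
pH = −log[H+] = −log(6.99 × 10^-6) = 5.16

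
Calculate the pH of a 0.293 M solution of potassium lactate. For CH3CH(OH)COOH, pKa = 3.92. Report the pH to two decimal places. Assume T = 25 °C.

CH3CH(OH)COO- is the conjugate base of the weak acid CH3CH(OH)COOH.
Ka = 10^(−3.92) = 1.20 × 10^-4
Kb = Kw/Ka = 1.0×10^-14 / 1.20 × 10^-4 = 8.33 × 10^-11
Let x = [OH-] at equilibrium. Kb = x²/(0.293 − x).
Since Kb ≪ C₀, x ≈ √(Kb·C₀) = 4.94 × 10^-6 M.
Check: 0.0017% ionized — well under 5%, approximation valid.
pOH = 5.31, so pH = 14.00 − pOH = 8.69

pH = 8.69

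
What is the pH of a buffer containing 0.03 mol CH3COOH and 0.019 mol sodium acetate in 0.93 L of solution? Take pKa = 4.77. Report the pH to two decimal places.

pH = 4.57

Henderson–Hasselbalch: pH = pKa + log([CH3COO-]/[CH3COOH]) = 4.77 + log(0.019/0.03)
pH = 4.77 + (-0.198) = 4.57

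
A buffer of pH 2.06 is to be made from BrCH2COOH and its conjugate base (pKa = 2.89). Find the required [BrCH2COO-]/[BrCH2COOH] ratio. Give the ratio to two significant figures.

pH = pKa + log(r) ⇒ log(r) = 2.06 − 2.89 = -0.83
r = [BrCH2COO-]/[BrCH2COOH] = 10^(-0.83) = 0.148

ratio = 0.15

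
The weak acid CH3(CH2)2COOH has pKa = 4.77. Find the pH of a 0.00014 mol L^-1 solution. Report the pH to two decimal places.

CH3(CH2)2COOH ⇌ CH3(CH2)2COO- + H+
Ka = 10^(−4.77) = 1.70 × 10^-5
From the ICE table, Ka = x²/(0.00014 − x) = 1.70 × 10^-5.
x is not negligible relative to C₀; solve x² + 1.7e-05·x − 2.38e-09 = 0.
x = (−Ka + √(Ka² + 4·Ka·C₀))/2 = 4.10 × 10^-5 M
pH = −log[H+] = −log(4.10 × 10^-5) = 4.39

pH = 4.39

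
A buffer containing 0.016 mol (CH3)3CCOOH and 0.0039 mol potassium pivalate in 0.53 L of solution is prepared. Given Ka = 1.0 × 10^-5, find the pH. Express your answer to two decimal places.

pKa = −log(1.0 × 10^-5) = 5.000
pH = pKa + log([A⁻]/[HA]) = 5.000 + log(0.0039/0.016)
pH = 5.000 + (-0.613) = 4.39

pH = 4.39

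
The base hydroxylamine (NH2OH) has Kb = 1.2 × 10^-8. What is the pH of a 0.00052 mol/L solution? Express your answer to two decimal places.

NH2OH + H2O ⇌ NH3OH+ + OH-
From the ICE table, Kb = x²/(0.00052 − x) = 1.2 × 10^-8.
Neglecting x in the denominator: x = √(1.2 × 10^-8 × 0.00052) = 2.50 × 10^-6 M
Check: 0.48% ionized — well under 5%, approximation valid.
pOH = 5.60, so pH = 14.00 − pOH = 8.40

pH = 8.40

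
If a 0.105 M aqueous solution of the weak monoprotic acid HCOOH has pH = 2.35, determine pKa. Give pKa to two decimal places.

pKa = 3.70

[H+] = 10^(-2.35) = 4.47 × 10^-3 M
At equilibrium [HA] = 0.105 − 4.47 × 10^-3 = 1.01 × 10^-1 M
Ka = [H+][A-]/[HA] = (4.47 × 10^-3)² / 1.01 × 10^-1 = 1.98 × 10^-4
pKa = -log(1.98 × 10^-4) = 3.70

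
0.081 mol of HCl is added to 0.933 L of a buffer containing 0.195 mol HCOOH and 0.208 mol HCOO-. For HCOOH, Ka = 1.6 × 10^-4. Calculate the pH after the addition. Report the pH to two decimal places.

pH = 3.46

After neutralization: n(HCOOH) = 0.276 mol, n(HCOO-) = 0.127 mol.
pKa = −log(1.6 × 10^-4) = 3.796
pH = pKa + log(n_HCOO-/n_HCOOH) = 3.796 + log(0.127/0.276) = 3.796 + (-0.337)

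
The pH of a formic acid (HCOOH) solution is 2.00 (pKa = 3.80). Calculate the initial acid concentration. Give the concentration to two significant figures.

[H+] = 10^(-2.00) = 1.00 × 10^-2 M = x
Ka = 10^(−3.80) = 1.58 × 10^-4
Ka = x²/(C₀ − x) ⇒ C₀ = x + x²/Ka
C₀ = 1.00 × 10^-2 + (1.00 × 10^-2)²/(1.58 × 10^-4) = 6.43 × 10^-1 M

C₀ = 6.4 × 10^-1 M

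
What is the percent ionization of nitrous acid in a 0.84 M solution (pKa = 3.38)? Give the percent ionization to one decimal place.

2.2%

HNO2 ⇌ NO2- + H+; let x = [H+] at equilibrium.
Ka = 10^(−3.38) = 4.17 × 10^-4
x ≈ √(Ka·C₀) = √(4.17 × 10^-4 × 0.84) = 1.87 × 10^-2 M
Fraction ionized = 1.87 × 10^-2 / 0.84 = 0.0223 → 2.2%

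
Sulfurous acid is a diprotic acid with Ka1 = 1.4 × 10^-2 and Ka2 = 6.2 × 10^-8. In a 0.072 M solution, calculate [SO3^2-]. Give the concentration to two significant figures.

6.2 × 10^-8 M

First ionization gives [H+] ≈ [HSO3-] = 2.55 × 10^-2 M.
Second step: Ka2 = [H+][SO3^2-]/[HSO3-] ≈ [SO3^2-] (since [H+] ≈ [HSO3-]).
So [SO3^2-] ≈ Ka2.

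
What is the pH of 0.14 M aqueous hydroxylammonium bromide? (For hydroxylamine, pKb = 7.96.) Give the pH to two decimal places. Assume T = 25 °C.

NH3OH+ is the conjugate acid of the weak base NH2OH.
Kb = 10^(−7.96) = 1.10 × 10^-8
Ka = Kw/Kb = 1.0×10^-14 / 1.10 × 10^-8 = 9.09 × 10^-7
Ka = x²/(0.14 − x) = 9.09 × 10^-7
Neglecting x in the denominator: x = √(9.09 × 10^-7 × 0.14) = 3.57 × 10^-4 M
(x/C₀ = 0.25% < 5%, so the approximation holds.)
pH = −log(3.57 × 10^-4) = 3.45

pH = 3.45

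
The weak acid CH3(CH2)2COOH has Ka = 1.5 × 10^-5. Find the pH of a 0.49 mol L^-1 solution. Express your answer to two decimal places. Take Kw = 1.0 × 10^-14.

CH3(CH2)2COOH ⇌ CH3(CH2)2COO- + H+
From the ICE table, Ka = x²/(0.49 − x) = 1.5 × 10^-5.
Since Ka ≪ C₀, x ≈ √(Ka·C₀) = 2.71 × 10^-3 M.
(x/C₀ = 0.55% < 5%, so the approximation holds.)
pH = −log[H+] = −log(2.71 × 10^-3) = 2.57

pH = 2.57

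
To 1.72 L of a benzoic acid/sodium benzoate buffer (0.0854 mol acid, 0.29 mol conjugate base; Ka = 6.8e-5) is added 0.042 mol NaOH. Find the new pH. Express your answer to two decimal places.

After neutralization: n(C6H5COOH) = 0.0434 mol, n(C6H5COO-) = 0.332 mol.
pKa = −log(6.8 × 10^-5) = 4.167
Henderson–Hasselbalch with mole ratio 0.332/0.0434: pH = 4.167 + (+0.884)

pH = 5.05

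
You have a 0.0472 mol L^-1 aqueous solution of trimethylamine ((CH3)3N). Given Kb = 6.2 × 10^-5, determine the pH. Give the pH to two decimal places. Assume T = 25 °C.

(CH3)3N + H2O ⇌ (CH3)3NH+ + OH-
Kb = [OH-]²/(0.0472 − [OH-]) = 6.2 × 10^-5
Since Kb ≪ C₀, [OH-] ≈ √(Kb·C₀) = 1.71 × 10^-3 M.
([OH-]/C₀ = 3.6% < 5%, so the approximation holds.)
pOH = −log(1.71 × 10^-3) = 2.77; pH = 14.00 − 2.77 = 11.23

pH = 11.23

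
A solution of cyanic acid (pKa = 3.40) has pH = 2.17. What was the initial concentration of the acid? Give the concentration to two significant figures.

C₀ = 1.2 × 10^-1 M

[H+] = 10^(-2.17) = 6.76 × 10^-3 M = x
Ka = 10^(−3.40) = 3.98 × 10^-4
Ka = x²/(C₀ − x) ⇒ C₀ = x + x²/Ka
C₀ = 6.76 × 10^-3 + (6.76 × 10^-3)²/(3.98 × 10^-4) = 1.22 × 10^-1 M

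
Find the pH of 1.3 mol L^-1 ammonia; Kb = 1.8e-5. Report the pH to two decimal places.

NH3 + H2O ⇌ NH4+ + OH-
From the ICE table, Kb = [OH-]²/(1.3 − [OH-]) = 1.8 × 10^-5.
Neglecting [OH-] in the denominator: [OH-] = √(1.8 × 10^-5 × 1.3) = 4.84 × 10^-3 M
pOH = 2.32, so pH = 14.00 − pOH = 11.68

pH = 11.68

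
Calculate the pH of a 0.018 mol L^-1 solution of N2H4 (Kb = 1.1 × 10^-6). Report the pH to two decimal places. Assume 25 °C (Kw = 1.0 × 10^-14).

N2H4 + H2O ⇌ N2H5+ + OH-
From the ICE table, Kb = x²/(0.018 − x) = 1.1 × 10^-6.
Neglecting x in the denominator: x = √(1.1 × 10^-6 × 0.018) = 1.41 × 10^-4 M
Check: 0.78% ionized — well under 5%, approximation valid.
pOH = −log(1.41 × 10^-4) = 3.85; pH = 14.00 − 3.85 = 10.15

pH = 10.15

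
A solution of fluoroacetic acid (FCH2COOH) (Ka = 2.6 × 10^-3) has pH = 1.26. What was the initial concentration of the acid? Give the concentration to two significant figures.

[H+] = 10^(-1.26) = 5.50 × 10^-2 M = x
Ka = x²/(C₀ − x) ⇒ C₀ = x + x²/Ka
C₀ = 5.50 × 10^-2 + (5.50 × 10^-2)²/(2.6 × 10^-3) = 1.22 M

C₀ = 1.2 M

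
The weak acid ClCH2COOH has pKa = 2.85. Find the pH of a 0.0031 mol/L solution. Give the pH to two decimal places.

pH = 2.82

ClCH2COOH ⇌ ClCH2COO- + H+
Ka = 10^(−2.85) = 1.41 × 10^-3
Ka = x²/(0.0031 − x) = 1.41 × 10^-3
x is not negligible relative to C₀; solve x² + 0.00141·x − 4.37e-06 = 0.
x = (−Ka + √(Ka² + 4·Ka·C₀))/2 = 1.50 × 10^-3 M
pH = −log[H+] = −log(1.50 × 10^-3) = 2.82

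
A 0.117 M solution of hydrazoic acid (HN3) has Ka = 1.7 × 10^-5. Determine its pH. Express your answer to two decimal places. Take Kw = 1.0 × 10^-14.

pH = 2.85

HN3 ⇌ N3- + H+
Let x = [H+] at equilibrium. Ka = x²/(0.117 − x).
Assume x ≪ 0.117: x ≈ √(1.7 × 10^-5 × 0.117) = 1.41 × 10^-3 M
pH = −log[H+] = −log(1.41 × 10^-3) = 2.85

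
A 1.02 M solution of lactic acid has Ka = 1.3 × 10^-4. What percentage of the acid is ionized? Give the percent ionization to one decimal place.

1.1%

CH3CH(OH)COOH ⇌ CH3CH(OH)COO- + H+; let x = [H+] at equilibrium.
x ≈ √(Ka·C₀) = √(1.3 × 10^-4 × 1.02) = 1.15 × 10^-2 M
Fraction ionized = 1.15 × 10^-2 / 1.02 = 0.0113 → 1.1%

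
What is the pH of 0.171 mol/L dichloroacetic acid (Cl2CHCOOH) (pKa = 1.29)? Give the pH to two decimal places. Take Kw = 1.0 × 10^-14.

Cl2CHCOOH ⇌ Cl2CHCOO- + H+
Ka = 10^(−1.29) = 5.13 × 10^-2
Ka = [H+]²/(0.171 − [H+]) = 5.13 × 10^-2
The 5% rule fails; solving [H+]² + Ka·[H+] − Ka·C₀ = 0 exactly:
[H+] = (−Ka + √(Ka² + 4·Ka·C₀))/2 = 7.15 × 10^-2 M
pH = −log(7.15 × 10^-2) = 1.15

pH = 1.15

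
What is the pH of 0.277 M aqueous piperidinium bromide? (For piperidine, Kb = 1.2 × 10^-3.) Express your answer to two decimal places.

C5H10NH2+ is the conjugate acid of the weak base C5H10NH.
Ka = Kw/Kb = 1.0×10^-14 / 1.2 × 10^-3 = 8.33 × 10^-12
Ka = [H+]²/(0.277 − [H+]) = 8.33 × 10^-12
Neglecting [H+] in the denominator: [H+] = √(8.33 × 10^-12 × 0.277) = 1.52 × 10^-6 M
pH = −log(1.52 × 10^-6) = 5.82

pH = 5.82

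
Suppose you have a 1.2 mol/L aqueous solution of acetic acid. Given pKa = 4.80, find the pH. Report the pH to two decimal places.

pH = 2.36

CH3COOH ⇌ CH3COO- + H+
Ka = 10^(−4.80) = 1.58 × 10^-5
From the ICE table, Ka = x²/(1.2 − x) = 1.58 × 10^-5.
Since Ka ≪ C₀, x ≈ √(Ka·C₀) = 4.35 × 10^-3 M.
Check: 0.36% ionized — well under 5%, approximation valid.
pH = −log(4.35 × 10^-3) = 2.36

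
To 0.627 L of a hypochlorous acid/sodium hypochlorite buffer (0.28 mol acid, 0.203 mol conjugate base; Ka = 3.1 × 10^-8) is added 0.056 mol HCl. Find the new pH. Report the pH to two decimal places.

pH = 7.15

After neutralization: n(HOCl) = 0.336 mol, n(OCl-) = 0.147 mol.
pKa = −log(3.1 × 10^-8) = 7.509
pH = pKa + log(n_OCl-/n_HOCl) = 7.509 + log(0.147/0.336) = 7.509 + (-0.359)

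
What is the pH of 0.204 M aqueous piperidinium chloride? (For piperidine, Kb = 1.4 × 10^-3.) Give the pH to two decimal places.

C5H10NH2+ is the conjugate acid of the weak base C5H10NH.
Ka = Kw/Kb = 1.0×10^-14 / 1.4 × 10^-3 = 7.14 × 10^-12
Ka = x²/(0.204 − x) = 7.14 × 10^-12
Since Ka ≪ C₀, x ≈ √(Ka·C₀) = 1.21 × 10^-6 M.
pH = −log(1.21 × 10^-6) = 5.92

pH = 5.92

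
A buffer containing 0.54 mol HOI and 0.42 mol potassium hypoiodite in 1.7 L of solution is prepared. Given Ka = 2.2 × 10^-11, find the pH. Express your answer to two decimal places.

pKa = −log(2.2 × 10^-11) = 10.658
Henderson–Hasselbalch: pH = pKa + log([OI-]/[HOI]) = 10.658 + log(0.42/0.54)
pH = 10.658 + (-0.109) = 10.55

pH = 10.55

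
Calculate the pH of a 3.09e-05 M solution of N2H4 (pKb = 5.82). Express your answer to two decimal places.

pH = 8.79

N2H4 + H2O ⇌ N2H5+ + OH-
Kb = 10^(−5.82) = 1.51 × 10^-6
From the ICE table, Kb = [OH-]²/(3.09e-05 − [OH-]) = 1.51 × 10^-6.
Here C₀/Kb ≈ 20.5, so the small-[OH-] approximation fails. Use the quadratic:
[OH-] = (−Kb + √(Kb² + 4·Kb·C₀))/2 = 6.12 × 10^-6 M
pOH = −log(6.12 × 10^-6) = 5.21; pH = 14.00 − 5.21 = 8.79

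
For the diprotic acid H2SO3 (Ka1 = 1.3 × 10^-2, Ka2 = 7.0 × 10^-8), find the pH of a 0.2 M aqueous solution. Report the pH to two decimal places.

pH = 1.35

Ka1 ≫ Ka2, so treat the first dissociation as the only significant source of H+.
Ka1 = x²/(0.2 − x) = 1.3 × 10^-2
Solving the quadratic: x = (−Ka1 + √(Ka1² + 4·Ka1·C₀))/2 = 4.49 × 10^-2 M
pH = −log(4.49 × 10^-2) = 1.35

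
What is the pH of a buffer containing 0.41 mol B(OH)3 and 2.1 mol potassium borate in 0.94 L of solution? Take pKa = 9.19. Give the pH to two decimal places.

pH = 9.90

Using pH = pKa + log([base]/[acid]) with [base]/[acid] = 2.1/0.41:
pH = 9.19 + (+0.709) = 9.90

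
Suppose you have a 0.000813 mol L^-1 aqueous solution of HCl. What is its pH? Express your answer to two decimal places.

pH = 3.09

HCl is a strong acid and dissociates completely, so [H+] = 0.000813 M.
pH = -log(0.000813) = 3.09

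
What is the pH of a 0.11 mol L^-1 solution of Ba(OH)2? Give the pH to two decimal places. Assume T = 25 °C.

Ba(OH)2 is a strong base (each formula unit releases 2 OH-); [OH-] = 0.22 M.
pOH = -log(0.22) = 0.66
pH = 14.00 - 0.66 = 13.34

pH = 13.34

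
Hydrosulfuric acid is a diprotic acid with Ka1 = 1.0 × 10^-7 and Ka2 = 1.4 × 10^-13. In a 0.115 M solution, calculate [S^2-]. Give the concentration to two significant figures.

First ionization gives [H+] ≈ [HS-] = 1.07 × 10^-4 M.
Second step: Ka2 = [H+][S^2-]/[HS-] ≈ [S^2-] (since [H+] ≈ [HS-]).
So [S^2-] ≈ Ka2.

1.4 × 10^-13 M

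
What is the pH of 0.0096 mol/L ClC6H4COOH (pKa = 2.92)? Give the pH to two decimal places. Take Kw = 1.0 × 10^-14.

pH = 2.55

ClC6H4COOH ⇌ ClC6H4COO- + H+
Ka = 10^(−2.92) = 1.20 × 10^-3
From the ICE table, Ka = x²/(0.0096 − x) = 1.20 × 10^-3.
The 5% rule fails; solving x² + Ka·x − Ka·C₀ = 0 exactly:
x = [−0.0012 + √(0.0012² + 4.61e-05)]/2 = 2.85 × 10^-3 M
pH = −log(2.85 × 10^-3) = 2.55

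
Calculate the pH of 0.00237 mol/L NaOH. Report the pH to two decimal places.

pH = 11.37

NaOH is a strong base; [OH-] = 0.00237 M.
pOH = -log(0.00237) = 2.63
pH = 14.00 - 2.63 = 11.37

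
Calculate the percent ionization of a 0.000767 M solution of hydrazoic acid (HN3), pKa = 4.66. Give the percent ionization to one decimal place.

15.5%

HN3 ⇌ N3- + H+; let x = [H+] at equilibrium.
Ka = 10^(−4.66) = 2.19 × 10^-5
Ka = x²/(C₀ − x); solving the quadratic gives x = 1.19 × 10^-4 M.
% ionization = x/C₀ × 100% = 1.19 × 10^-4/0.000767 × 100% = 15.5%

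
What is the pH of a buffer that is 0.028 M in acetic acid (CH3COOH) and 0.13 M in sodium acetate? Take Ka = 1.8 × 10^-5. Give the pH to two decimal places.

pH = 5.41

pKa = −log(1.8 × 10^-5) = 4.745
Henderson–Hasselbalch: pH = pKa + log([CH3COO-]/[CH3COOH]) = 4.745 + log(0.13/0.028)
pH = 4.745 + (+0.667) = 5.41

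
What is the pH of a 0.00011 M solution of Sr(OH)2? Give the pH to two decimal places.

pH = 10.34

Sr(OH)2 is a strong base (each formula unit releases 2 OH-); [OH-] = 0.00022 M.
pOH = -log(0.00022) = 3.66
pH = 14.00 - 3.66 = 10.34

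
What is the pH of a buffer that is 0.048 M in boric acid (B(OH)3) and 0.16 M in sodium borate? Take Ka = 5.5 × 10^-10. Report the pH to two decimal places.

pH = 9.78

pKa = −log(5.5 × 10^-10) = 9.260
Henderson–Hasselbalch: pH = pKa + log([B(OH)4-]/[B(OH)3]) = 9.260 + log(0.16/0.048)
pH = 9.260 + (+0.523) = 9.78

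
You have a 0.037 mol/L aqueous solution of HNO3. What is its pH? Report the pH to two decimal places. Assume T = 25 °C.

pH = 1.43

HNO3 is a strong acid and dissociates completely, so [H+] = 0.037 M.
pH = -log(0.037) = 1.43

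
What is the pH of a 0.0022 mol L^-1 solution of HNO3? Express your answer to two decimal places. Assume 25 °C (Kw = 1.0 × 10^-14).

pH = 2.66

HNO3 is a strong acid and dissociates completely, so [H+] = 0.0022 M.
pH = -log(0.0022) = 2.66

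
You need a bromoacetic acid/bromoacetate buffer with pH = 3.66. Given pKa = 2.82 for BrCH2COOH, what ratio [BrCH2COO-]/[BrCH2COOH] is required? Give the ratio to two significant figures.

ratio = 6.9

pH = pKa + log(r) ⇒ log(r) = 3.66 − 2.82 = +0.84
r = [BrCH2COO-]/[BrCH2COOH] = 10^(+0.84) = 6.92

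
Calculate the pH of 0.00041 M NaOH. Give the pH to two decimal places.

pH = 10.61

NaOH is a strong base; [OH-] = 0.00041 M.
pOH = -log(0.00041) = 3.39
pH = 14.00 - 3.39 = 10.61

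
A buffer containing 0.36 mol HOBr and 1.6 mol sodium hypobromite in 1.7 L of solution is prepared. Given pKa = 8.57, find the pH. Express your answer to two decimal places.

pH = 9.22

Henderson–Hasselbalch: pH = pKa + log([OBr-]/[HOBr]) = 8.57 + log(1.6/0.36)
pH = 8.57 + (+0.648) = 9.22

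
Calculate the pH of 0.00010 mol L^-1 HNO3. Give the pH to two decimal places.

pH = 4.00

HNO3 is a strong acid and dissociates completely, so [H+] = 0.00010 M.
pH = -log(0.0001) = 4.00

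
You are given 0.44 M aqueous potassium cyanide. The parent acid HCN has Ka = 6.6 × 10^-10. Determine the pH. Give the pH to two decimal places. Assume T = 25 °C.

pH = 11.41

CN- is the conjugate base of the weak acid HCN.
Kb = Kw/Ka = 1.0×10^-14 / 6.6 × 10^-10 = 1.52 × 10^-5
Let x = [OH-] at equilibrium. Kb = x²/(0.44 − x).
Assume x ≪ 0.44: x ≈ √(1.52 × 10^-5 × 0.44) = 2.59 × 10^-3 M
Check: 0.59% ionized — well under 5%, approximation valid.
pOH = 2.59, so pH = 14.00 − pOH = 11.41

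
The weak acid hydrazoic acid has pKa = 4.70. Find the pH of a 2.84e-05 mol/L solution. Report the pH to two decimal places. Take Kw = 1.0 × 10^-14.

HN3 ⇌ N3- + H+
Ka = 10^(−4.70) = 2.00 × 10^-5
From the ICE table, Ka = x²/(2.84e-05 − x) = 2.00 × 10^-5.
The 5% rule fails; solving x² + Ka·x − Ka·C₀ = 0 exactly:
x = (−Ka + √(Ka² + 4·Ka·C₀))/2 = 1.58 × 10^-5 M
pH = −log(1.58 × 10^-5) = 4.80

pH = 4.80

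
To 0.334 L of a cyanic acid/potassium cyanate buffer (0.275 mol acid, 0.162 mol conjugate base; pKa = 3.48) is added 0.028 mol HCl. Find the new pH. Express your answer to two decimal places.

Added H+ converts OCN- to HOCN: HOCN → 0.303 mol, OCN- → 0.134 mol.
pH = pKa + log(n_OCN-/n_HOCN) = 3.48 + log(0.134/0.303) = 3.48 + (-0.354)

pH = 3.13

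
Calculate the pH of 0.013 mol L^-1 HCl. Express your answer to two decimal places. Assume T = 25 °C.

HCl is a strong acid and dissociates completely, so [H+] = 0.013 M.
pH = -log(0.013) = 1.89

pH = 1.89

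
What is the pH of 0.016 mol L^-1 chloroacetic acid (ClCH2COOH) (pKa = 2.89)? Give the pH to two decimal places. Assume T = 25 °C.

pH = 2.40

ClCH2COOH ⇌ ClCH2COO- + H+
Ka = 10^(−2.89) = 1.29 × 10^-3
Ka = [H+]²/(0.016 − [H+]) = 1.29 × 10^-3
Here C₀/Ka ≈ 12.4, so the small-[H+] approximation fails. Use the quadratic:
[H+] = (−Ka + √(Ka² + 4·Ka·C₀))/2 = 3.94 × 10^-3 M
pH = −log(3.94 × 10^-3) = 2.40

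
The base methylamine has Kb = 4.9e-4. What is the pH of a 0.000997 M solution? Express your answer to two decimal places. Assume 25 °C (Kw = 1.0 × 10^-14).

CH3NH2 + H2O ⇌ CH3NH3+ + OH-
Kb = [OH-]²/(0.000997 − [OH-]) = 4.9 × 10^-4
The 5% rule fails; solving [OH-]² + Kb·[OH-] − Kb·C₀ = 0 exactly:
[OH-] = (−Kb + √(Kb² + 4·Kb·C₀))/2 = 4.96 × 10^-4 M
pOH = 3.30, so pH = 14.00 − pOH = 10.70

pH = 10.70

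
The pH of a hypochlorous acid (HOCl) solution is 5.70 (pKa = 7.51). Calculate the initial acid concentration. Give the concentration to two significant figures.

[H+] = 10^(-5.70) = 2.00 × 10^-6 M = x
Ka = 10^(−7.51) = 3.09 × 10^-8
Ka = x²/(C₀ − x) ⇒ C₀ = x + x²/Ka
C₀ = 2.00 × 10^-6 + (2.00 × 10^-6)²/(3.09 × 10^-8) = 1.31 × 10^-4 M

C₀ = 1.3 × 10^-4 M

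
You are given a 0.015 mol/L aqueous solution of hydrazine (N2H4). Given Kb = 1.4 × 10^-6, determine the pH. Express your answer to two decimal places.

N2H4 + H2O ⇌ N2H5+ + OH-
Kb = [OH-]²/(0.015 − [OH-]) = 1.4 × 10^-6
Assume [OH-] ≪ 0.015: [OH-] ≈ √(1.4 × 10^-6 × 0.015) = 1.45 × 10^-4 M
pOH = 3.84, so pH = 14.00 − pOH = 10.16

pH = 10.16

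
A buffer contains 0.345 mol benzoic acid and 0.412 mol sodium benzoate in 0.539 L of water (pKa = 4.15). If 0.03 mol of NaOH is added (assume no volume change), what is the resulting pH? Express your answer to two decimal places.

OH- converts C6H5COOH to C6H5COO-: C6H5COOH → 0.315 mol, C6H5COO- → 0.442 mol.
pH = pKa + log(n_C6H5COO-/n_C6H5COOH) = 4.15 + log(0.442/0.315) = 4.15 + (+0.147)

pH = 4.30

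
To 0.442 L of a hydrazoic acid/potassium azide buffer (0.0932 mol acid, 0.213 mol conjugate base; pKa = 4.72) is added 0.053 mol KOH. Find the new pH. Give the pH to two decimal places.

After neutralization: n(HN3) = 0.0402 mol, n(N3-) = 0.266 mol.
pH = pKa + log([A⁻]/[HA]) = 4.72 + log(0.266/0.0402) = 4.72 +0.821

pH = 5.54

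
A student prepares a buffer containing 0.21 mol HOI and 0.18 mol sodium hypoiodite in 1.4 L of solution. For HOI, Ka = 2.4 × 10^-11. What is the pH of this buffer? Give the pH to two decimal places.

pH = 10.55

pKa = −log(2.4 × 10^-11) = 10.620
pH = pKa + log([A⁻]/[HA]) = 10.620 + log(0.18/0.21)
pH = 10.620 + (-0.067) = 10.55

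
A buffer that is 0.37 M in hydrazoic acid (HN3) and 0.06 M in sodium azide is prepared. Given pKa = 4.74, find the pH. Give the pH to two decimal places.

pH = pKa + log([A⁻]/[HA]) = 4.74 + log(0.06/0.37)
pH = 4.74 + (-0.790) = 3.95

pH = 3.95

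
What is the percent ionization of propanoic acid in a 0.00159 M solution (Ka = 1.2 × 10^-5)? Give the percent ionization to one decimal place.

CH3CH2COOH ⇌ CH3CH2COO- + H+; let x = [H+] at equilibrium.
Ka = x²/(C₀ − x); solving the quadratic gives x = 1.32 × 10^-4 M.
% ionization = x/C₀ × 100% = 1.32 × 10^-4/0.00159 × 100% = 8.3%

8.3%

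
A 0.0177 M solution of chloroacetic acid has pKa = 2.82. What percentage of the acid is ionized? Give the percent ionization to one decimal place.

ClCH2COOH ⇌ ClCH2COO- + H+; let x = [H+] at equilibrium.
Ka = 10^(−2.82) = 1.51 × 10^-3
Ka = x²/(C₀ − x); solving the quadratic gives x = 4.47 × 10^-3 M.
% ionization = x/C₀ × 100% = 4.47 × 10^-3/0.0177 × 100% = 25.3%

25.3%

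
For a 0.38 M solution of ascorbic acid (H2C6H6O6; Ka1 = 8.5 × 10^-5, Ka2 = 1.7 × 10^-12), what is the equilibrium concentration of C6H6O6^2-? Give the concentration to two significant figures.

1.7 × 10^-12 M

First ionization gives [H+] ≈ [HC6H6O6-] = 5.68 × 10^-3 M.
Second step: Ka2 = [H+][C6H6O6^2-]/[HC6H6O6-] ≈ [C6H6O6^2-] (since [H+] ≈ [HC6H6O6-]).
So [C6H6O6^2-] ≈ Ka2.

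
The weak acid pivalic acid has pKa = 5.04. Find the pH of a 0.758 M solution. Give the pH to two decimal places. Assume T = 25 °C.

(CH3)3CCOOH ⇌ (CH3)3CCOO- + H+
Ka = 10^(−5.04) = 9.12 × 10^-6
Let x = [H+] at equilibrium. Ka = x²/(0.758 − x).
Neglecting x in the denominator: x = √(9.12 × 10^-6 × 0.758) = 2.63 × 10^-3 M
(x/C₀ = 0.35% < 5%, so the approximation holds.)
pH = −log(2.63 × 10^-3) = 2.58

pH = 2.58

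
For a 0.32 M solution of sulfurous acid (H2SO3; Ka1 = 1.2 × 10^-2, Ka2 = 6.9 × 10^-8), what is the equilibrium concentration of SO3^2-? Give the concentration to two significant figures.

First ionization gives [H+] ≈ [HSO3-] = 5.63 × 10^-2 M.
Second step: Ka2 = [H+][SO3^2-]/[HSO3-] ≈ [SO3^2-] (since [H+] ≈ [HSO3-]).
So [SO3^2-] ≈ Ka2.

6.9 × 10^-8 M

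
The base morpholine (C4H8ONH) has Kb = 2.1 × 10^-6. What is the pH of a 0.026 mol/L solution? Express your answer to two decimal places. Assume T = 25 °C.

C4H8ONH + H2O ⇌ C4H8ONH2+ + OH-
Kb = x²/(0.026 − x) = 2.1 × 10^-6
Neglecting x in the denominator: x = √(2.1 × 10^-6 × 0.026) = 2.34 × 10^-4 M
Check: 0.9% ionized — well under 5%, approximation valid.
pOH = 3.63, so pH = 14.00 − pOH = 10.37

pH = 10.37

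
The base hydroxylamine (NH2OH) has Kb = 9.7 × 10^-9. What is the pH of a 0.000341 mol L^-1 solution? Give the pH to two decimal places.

pH = 8.26

NH2OH + H2O ⇌ NH3OH+ + OH-
Let x = [OH-] at equilibrium. Kb = x²/(0.000341 − x).
Neglecting x in the denominator: x = √(9.7 × 10^-9 × 0.000341) = 1.82 × 10^-6 M
(x/C₀ = 0.53% < 5%, so the approximation holds.)
pOH = −log(1.82 × 10^-6) = 5.74; pH = 14.00 − 5.74 = 8.26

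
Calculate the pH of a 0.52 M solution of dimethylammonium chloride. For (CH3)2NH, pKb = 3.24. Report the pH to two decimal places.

pH = 5.52

(CH3)2NH2+ is the conjugate acid of the weak base (CH3)2NH.
Kb = 10^(−3.24) = 5.75 × 10^-4
Ka = Kw/Kb = 1.0×10^-14 / 5.75 × 10^-4 = 1.74 × 10^-11
Let x = [H+] at equilibrium. Ka = x²/(0.52 − x).
Since Ka ≪ C₀, x ≈ √(Ka·C₀) = 3.01 × 10^-6 M.
pH = −log(3.01 × 10^-6) = 5.52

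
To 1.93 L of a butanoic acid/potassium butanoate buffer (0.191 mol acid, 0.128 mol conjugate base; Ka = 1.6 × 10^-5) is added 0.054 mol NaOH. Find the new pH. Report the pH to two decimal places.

pH = 4.92

After neutralization: n(CH3(CH2)2COOH) = 0.137 mol, n(CH3(CH2)2COO-) = 0.182 mol.
pKa = −log(1.6 × 10^-5) = 4.796
Henderson–Hasselbalch with mole ratio 0.182/0.137: pH = 4.796 + (+0.123)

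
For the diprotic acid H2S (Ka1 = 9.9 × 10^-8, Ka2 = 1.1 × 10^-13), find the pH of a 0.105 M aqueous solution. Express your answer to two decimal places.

pH = 3.99

Since Ka1 ≫ Ka2, the first ionization dominates [H+].
Ka1 = x²/(0.105 − x) = 9.9 × 10^-8
x ≈ √(9.9 × 10^-8 × 0.105) = 1.02 × 10^-4 M
pH = −log(1.02 × 10^-4) = 3.99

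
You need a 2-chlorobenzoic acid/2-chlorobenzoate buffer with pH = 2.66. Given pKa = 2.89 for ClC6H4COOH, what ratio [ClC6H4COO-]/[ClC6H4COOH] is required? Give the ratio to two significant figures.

ratio = 0.59

pH = pKa + log(r) ⇒ log(r) = 2.66 − 2.89 = -0.23
r = [ClC6H4COO-]/[ClC6H4COOH] = 10^(-0.23) = 0.589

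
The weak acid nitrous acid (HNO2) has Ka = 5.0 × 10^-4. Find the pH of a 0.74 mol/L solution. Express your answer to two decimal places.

pH = 1.72

HNO2 ⇌ NO2- + H+
From the ICE table, Ka = [H+]²/(0.74 − [H+]) = 5.0 × 10^-4.
Assume [H+] ≪ 0.74: [H+] ≈ √(5.0 × 10^-4 × 0.74) = 1.92 × 10^-2 M
pH = −log(1.92 × 10^-2) = 1.72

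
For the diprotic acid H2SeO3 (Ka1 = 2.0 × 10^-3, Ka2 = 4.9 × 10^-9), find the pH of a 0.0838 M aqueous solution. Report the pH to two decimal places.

Ka1 ≫ Ka2, so treat the first dissociation as the only significant source of H+.
Ka1 = x²/(0.0838 − x) = 2.0 × 10^-3
Solving the quadratic: x = (−Ka1 + √(Ka1² + 4·Ka1·C₀))/2 = 1.20 × 10^-2 M
pH = −log(1.20 × 10^-2) = 1.92

pH = 1.92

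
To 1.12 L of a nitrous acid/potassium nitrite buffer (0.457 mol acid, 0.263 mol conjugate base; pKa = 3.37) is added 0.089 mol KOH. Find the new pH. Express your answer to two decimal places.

pH = 3.35

OH- converts HNO2 to NO2-: HNO2 → 0.368 mol, NO2- → 0.352 mol.
pH = pKa + log(n_NO2-/n_HNO2) = 3.37 + log(0.352/0.368) = 3.37 + (-0.019)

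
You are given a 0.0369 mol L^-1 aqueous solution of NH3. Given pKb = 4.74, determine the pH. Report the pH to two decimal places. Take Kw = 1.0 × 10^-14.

pH = 10.91

NH3 + H2O ⇌ NH4+ + OH-
Kb = 10^(−4.74) = 1.82 × 10^-5
Kb = x²/(0.0369 − x) = 1.82 × 10^-5
Neglecting x in the denominator: x = √(1.82 × 10^-5 × 0.0369) = 8.19 × 10^-4 M
Check: 2.2% ionized — well under 5%, approximation valid.
pOH = −log(8.19 × 10^-4) = 3.09; pH = 14.00 − 3.09 = 10.91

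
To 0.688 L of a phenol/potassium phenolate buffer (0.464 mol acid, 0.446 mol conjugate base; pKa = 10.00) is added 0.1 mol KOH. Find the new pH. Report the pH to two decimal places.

OH- converts C6H5OH to C6H5O-: C6H5OH → 0.364 mol, C6H5O- → 0.546 mol.
Henderson–Hasselbalch with mole ratio 0.546/0.364: pH = 10.00 + (+0.176)

pH = 10.18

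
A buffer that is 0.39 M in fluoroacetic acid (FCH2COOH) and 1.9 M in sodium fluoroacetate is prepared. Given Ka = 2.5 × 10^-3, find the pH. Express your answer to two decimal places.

pKa = −log(2.5 × 10^-3) = 2.602
pH = pKa + log([A⁻]/[HA]) = 2.602 + log(1.9/0.39)
pH = 2.602 + (+0.688) = 3.29

pH = 3.29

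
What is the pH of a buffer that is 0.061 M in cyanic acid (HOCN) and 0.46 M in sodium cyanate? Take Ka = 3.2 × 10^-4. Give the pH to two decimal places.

pH = 4.37

pKa = −log(3.2 × 10^-4) = 3.495
Henderson–Hasselbalch: pH = pKa + log([OCN-]/[HOCN]) = 3.495 + log(0.46/0.061)
pH = 3.495 + (+0.877) = 4.37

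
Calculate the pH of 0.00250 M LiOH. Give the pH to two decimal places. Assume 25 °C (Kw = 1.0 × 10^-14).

pH = 11.40

LiOH is a strong base; [OH-] = 0.0025 M.
pOH = -log(0.0025) = 2.60
pH = 14.00 - 2.60 = 11.40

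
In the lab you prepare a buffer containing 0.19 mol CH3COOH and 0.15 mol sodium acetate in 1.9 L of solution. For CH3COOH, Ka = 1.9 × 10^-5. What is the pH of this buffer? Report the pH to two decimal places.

pKa = −log(1.9 × 10^-5) = 4.721
Using pH = pKa + log([base]/[acid]) with [base]/[acid] = 0.15/0.19:
pH = 4.721 + (-0.103) = 4.62

pH = 4.62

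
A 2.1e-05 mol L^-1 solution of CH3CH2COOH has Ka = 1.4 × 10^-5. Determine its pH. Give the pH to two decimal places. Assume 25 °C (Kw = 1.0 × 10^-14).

pH = 4.94

CH3CH2COOH ⇌ CH3CH2COO- + H+
Ka = x²/(2.1e-05 − x) = 1.4 × 10^-5
x is not negligible relative to C₀; solve x² + 1.4e-05·x − 2.94e-10 = 0.
x = [−1.4e-05 + √(1.4e-05² + 1.18e-09)]/2 = 1.15 × 10^-5 M
pH = −log[H+] = −log(1.15 × 10^-5) = 4.94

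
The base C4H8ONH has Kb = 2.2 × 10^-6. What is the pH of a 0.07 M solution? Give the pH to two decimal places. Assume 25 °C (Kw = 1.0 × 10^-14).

pH = 10.59

C4H8ONH + H2O ⇌ C4H8ONH2+ + OH-
Kb = [OH-]²/(0.07 − [OH-]) = 2.2 × 10^-6
Assume [OH-] ≪ 0.07: [OH-] ≈ √(2.2 × 10^-6 × 0.07) = 3.92 × 10^-4 M
pOH = 3.41, so pH = 14.00 − pOH = 10.59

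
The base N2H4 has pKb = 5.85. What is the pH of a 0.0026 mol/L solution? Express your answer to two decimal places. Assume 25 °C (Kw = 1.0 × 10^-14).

N2H4 + H2O ⇌ N2H5+ + OH-
Kb = 10^(−5.85) = 1.41 × 10^-6
From the ICE table, Kb = x²/(0.0026 − x) = 1.41 × 10^-6.
Since Kb ≪ C₀, x ≈ √(Kb·C₀) = 6.05 × 10^-5 M.
(x/C₀ = 2.3% < 5%, so the approximation holds.)
pOH = −log(6.05 × 10^-5) = 4.22; pH = 14.00 − 4.22 = 9.78

pH = 9.78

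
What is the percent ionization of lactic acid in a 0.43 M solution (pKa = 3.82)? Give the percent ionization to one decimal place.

1.9%

CH3CH(OH)COOH ⇌ CH3CH(OH)COO- + H+; let x = [H+] at equilibrium.
Ka = 10^(−3.82) = 1.51 × 10^-4
x ≈ √(Ka·C₀) = √(1.51 × 10^-4 × 0.43) = 8.06 × 10^-3 M
% ionization = x/C₀ × 100% = 8.06 × 10^-3/0.43 × 100% = 1.9%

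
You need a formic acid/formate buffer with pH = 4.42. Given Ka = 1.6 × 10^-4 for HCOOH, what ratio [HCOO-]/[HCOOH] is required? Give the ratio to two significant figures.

ratio = 4.2

pKa = -log(1.6 × 10^-4) = 3.796
pH = pKa + log(r) ⇒ log(r) = 4.42 − 3.796 = +0.624
r = [HCOO-]/[HCOOH] = 10^(+0.624) = 4.21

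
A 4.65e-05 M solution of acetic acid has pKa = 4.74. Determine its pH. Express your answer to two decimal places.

CH3COOH ⇌ CH3COO- + H+
Ka = 10^(−4.74) = 1.82 × 10^-5
From the ICE table, Ka = x²/(4.65e-05 − x) = 1.82 × 10^-5.
The 5% rule fails; solving x² + Ka·x − Ka·C₀ = 0 exactly:
x = (−Ka + √(Ka² + 4·Ka·C₀))/2 = 2.14 × 10^-5 M
pH = −log[H+] = −log(2.14 × 10^-5) = 4.67

pH = 4.67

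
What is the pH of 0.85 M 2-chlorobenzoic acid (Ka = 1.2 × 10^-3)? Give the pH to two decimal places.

ClC6H4COOH ⇌ ClC6H4COO- + H+
From the ICE table, Ka = [H+]²/(0.85 − [H+]) = 1.2 × 10^-3.
Neglecting [H+] in the denominator: [H+] = √(1.2 × 10^-3 × 0.85) = 3.19 × 10^-2 M
([H+]/C₀ = 3.8% < 5%, so the approximation holds.)
pH = −log(3.19 × 10^-2) = 1.50

pH = 1.50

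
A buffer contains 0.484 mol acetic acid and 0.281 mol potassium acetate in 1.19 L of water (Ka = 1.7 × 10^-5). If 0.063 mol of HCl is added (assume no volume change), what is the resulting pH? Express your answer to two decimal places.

After neutralization: n(CH3COOH) = 0.547 mol, n(CH3COO-) = 0.218 mol.
pKa = −log(1.7 × 10^-5) = 4.770
Henderson–Hasselbalch with mole ratio 0.218/0.547: pH = 4.770 + (-0.400)

pH = 4.37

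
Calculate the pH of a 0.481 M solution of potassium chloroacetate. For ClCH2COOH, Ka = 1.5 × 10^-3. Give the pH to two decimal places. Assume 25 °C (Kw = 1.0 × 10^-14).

pH = 8.25

ClCH2COO- is the conjugate base of the weak acid ClCH2COOH.
Kb = Kw/Ka = 1.0×10^-14 / 1.5 × 10^-3 = 6.67 × 10^-12
Let x = [OH-] at equilibrium. Kb = x²/(0.481 − x).
Assume x ≪ 0.481: x ≈ √(6.67 × 10^-12 × 0.481) = 1.79 × 10^-6 M
(x/C₀ = 0.00037% < 5%, so the approximation holds.)
pOH = 5.75, so pH = 14.00 − pOH = 8.25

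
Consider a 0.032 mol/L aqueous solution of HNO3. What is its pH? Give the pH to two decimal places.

pH = 1.49

HNO3 is a strong acid and dissociates completely, so [H+] = 0.032 M.
pH = -log(0.032) = 1.49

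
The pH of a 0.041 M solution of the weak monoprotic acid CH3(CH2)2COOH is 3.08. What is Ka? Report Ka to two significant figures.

[H+] = 10^(-3.08) = 8.32 × 10^-4 M
At equilibrium [HA] = 0.041 − 8.32 × 10^-4 = 4.02 × 10^-2 M
Ka = [H+][A-]/[HA] = (8.32 × 10^-4)² / 4.02 × 10^-2 = 1.7 × 10^-5

Ka = 1.7 × 10^-5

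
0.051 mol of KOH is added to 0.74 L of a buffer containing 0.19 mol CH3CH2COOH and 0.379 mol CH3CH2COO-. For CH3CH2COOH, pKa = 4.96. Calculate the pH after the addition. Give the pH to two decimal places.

pH = 5.45

OH- converts CH3CH2COOH to CH3CH2COO-: CH3CH2COOH → 0.139 mol, CH3CH2COO- → 0.43 mol.
Henderson–Hasselbalch with mole ratio 0.43/0.139: pH = 4.96 + (+0.490)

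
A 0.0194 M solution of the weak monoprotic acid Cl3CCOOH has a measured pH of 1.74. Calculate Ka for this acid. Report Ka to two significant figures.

[H+] = 10^(-1.74) = 1.82 × 10^-2 M
At equilibrium [HA] = 0.0194 − 1.82 × 10^-2 = 1.20 × 10^-3 M
Ka = [H+][A-]/[HA] = (1.82 × 10^-2)² / 1.20 × 10^-3 = 2.8 × 10^-1

Ka = 2.8 × 10^-1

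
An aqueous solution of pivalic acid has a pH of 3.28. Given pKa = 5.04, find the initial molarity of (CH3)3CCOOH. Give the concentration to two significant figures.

[H+] = 10^(-3.28) = 5.25 × 10^-4 M = x
Ka = 10^(−5.04) = 9.12 × 10^-6
Ka = x²/(C₀ − x) ⇒ C₀ = x + x²/Ka
C₀ = 5.25 × 10^-4 + (5.25 × 10^-4)²/(9.12 × 10^-6) = 3.07 × 10^-2 M

C₀ = 3.1 × 10^-2 M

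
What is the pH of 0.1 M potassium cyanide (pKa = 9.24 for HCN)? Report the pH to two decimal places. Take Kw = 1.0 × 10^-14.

pH = 11.12

CN- is the conjugate base of the weak acid HCN.
Ka = 10^(−9.24) = 5.75 × 10^-10
Kb = Kw/Ka = 1.0×10^-14 / 5.75 × 10^-10 = 1.74 × 10^-5
Let x = [OH-] at equilibrium. Kb = x²/(0.1 − x).
Assume x ≪ 0.1: x ≈ √(1.74 × 10^-5 × 0.1) = 1.32 × 10^-3 M
Check: 1.3% ionized — well under 5%, approximation valid.
pOH = 2.88, so pH = 14.00 − pOH = 11.12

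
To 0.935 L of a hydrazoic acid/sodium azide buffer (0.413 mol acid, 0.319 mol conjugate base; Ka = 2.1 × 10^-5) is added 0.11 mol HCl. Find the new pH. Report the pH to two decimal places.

pH = 4.28

After neutralization: n(HN3) = 0.523 mol, n(N3-) = 0.209 mol.
pKa = −log(2.1 × 10^-5) = 4.678
pH = pKa + log([A⁻]/[HA]) = 4.678 + log(0.209/0.523) = 4.678 -0.398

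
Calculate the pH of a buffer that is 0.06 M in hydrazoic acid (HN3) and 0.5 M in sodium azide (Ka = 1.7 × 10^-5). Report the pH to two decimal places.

pH = 5.69

pKa = −log(1.7 × 10^-5) = 4.770
pH = pKa + log([A⁻]/[HA]) = 4.770 + log(0.5/0.06)
pH = 4.770 + (+0.921) = 5.69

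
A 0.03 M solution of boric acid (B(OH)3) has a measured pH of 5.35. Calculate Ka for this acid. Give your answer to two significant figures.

[H+] = 10^(-5.35) = 4.47 × 10^-6 M
At equilibrium [HA] = 0.03 − 4.47 × 10^-6 = 3.00 × 10^-2 M
Ka = [H+][A-]/[HA] = (4.47 × 10^-6)² / 3.00 × 10^-2 = 6.7 × 10^-10

Ka = 6.7 × 10^-10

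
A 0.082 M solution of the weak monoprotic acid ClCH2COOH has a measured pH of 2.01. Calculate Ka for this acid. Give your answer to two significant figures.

Ka = 1.3 × 10^-3

[H+] = 10^(-2.01) = 9.77 × 10^-3 M
At equilibrium [HA] = 0.082 − 9.77 × 10^-3 = 7.22 × 10^-2 M
Ka = [H+][A-]/[HA] = (9.77 × 10^-3)² / 7.22 × 10^-2 = 1.3 × 10^-3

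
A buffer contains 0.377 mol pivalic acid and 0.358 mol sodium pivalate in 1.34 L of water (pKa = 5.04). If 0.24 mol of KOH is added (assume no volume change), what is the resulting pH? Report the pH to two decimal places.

After neutralization: n((CH3)3CCOOH) = 0.137 mol, n((CH3)3CCOO-) = 0.598 mol.
pH = pKa + log(n_(CH3)3CCOO-/n_(CH3)3CCOOH) = 5.04 + log(0.598/0.137) = 5.04 + (+0.640)

pH = 5.68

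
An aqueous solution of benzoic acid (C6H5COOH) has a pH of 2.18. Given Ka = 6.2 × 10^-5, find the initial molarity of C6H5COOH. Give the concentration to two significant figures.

C₀ = 7.1 × 10^-1 M

[H+] = 10^(-2.18) = 6.61 × 10^-3 M = x
Ka = x²/(C₀ − x) ⇒ C₀ = x + x²/Ka
C₀ = 6.61 × 10^-3 + (6.61 × 10^-3)²/(6.2 × 10^-5) = 7.11 × 10^-1 M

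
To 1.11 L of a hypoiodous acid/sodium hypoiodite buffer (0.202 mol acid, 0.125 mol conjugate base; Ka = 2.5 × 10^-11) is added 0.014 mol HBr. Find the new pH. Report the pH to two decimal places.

pH = 10.31

Added H+ converts OI- to HOI: HOI → 0.216 mol, OI- → 0.111 mol.
pKa = −log(2.5 × 10^-11) = 10.602
pH = pKa + log([A⁻]/[HA]) = 10.602 + log(0.111/0.216) = 10.602 -0.289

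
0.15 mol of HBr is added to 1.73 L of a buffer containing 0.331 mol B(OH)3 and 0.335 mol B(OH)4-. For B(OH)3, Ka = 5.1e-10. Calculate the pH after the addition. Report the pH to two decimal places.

Added H+ converts B(OH)4- to B(OH)3: B(OH)3 → 0.481 mol, B(OH)4- → 0.185 mol.
pKa = −log(5.1 × 10^-10) = 9.292
pH = pKa + log([A⁻]/[HA]) = 9.292 + log(0.185/0.481) = 9.292 -0.415

pH = 8.88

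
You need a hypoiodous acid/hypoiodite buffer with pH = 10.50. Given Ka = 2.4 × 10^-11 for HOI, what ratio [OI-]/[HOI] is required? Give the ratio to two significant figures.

pKa = -log(2.4 × 10^-11) = 10.620
pH = pKa + log(r) ⇒ log(r) = 10.50 − 10.620 = -0.120
r = [OI-]/[HOI] = 10^(-0.120) = 0.759

ratio = 0.76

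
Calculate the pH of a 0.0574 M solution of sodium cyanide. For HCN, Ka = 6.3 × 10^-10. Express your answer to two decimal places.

pH = 10.98

CN- is the conjugate base of the weak acid HCN.
Kb = Kw/Ka = 1.0×10^-14 / 6.3 × 10^-10 = 1.59 × 10^-5
Let x = [OH-] at equilibrium. Kb = x²/(0.0574 − x).
Assume x ≪ 0.0574: x ≈ √(1.59 × 10^-5 × 0.0574) = 9.55 × 10^-4 M
(x/C₀ = 1.7% < 5%, so the approximation holds.)
pOH = 3.02, so pH = 14.00 − pOH = 10.98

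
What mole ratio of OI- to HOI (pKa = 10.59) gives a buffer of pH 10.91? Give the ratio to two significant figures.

ratio = 2.1

pH = pKa + log(r) ⇒ log(r) = 10.91 − 10.59 = +0.32
r = [OI-]/[HOI] = 10^(+0.32) = 2.09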